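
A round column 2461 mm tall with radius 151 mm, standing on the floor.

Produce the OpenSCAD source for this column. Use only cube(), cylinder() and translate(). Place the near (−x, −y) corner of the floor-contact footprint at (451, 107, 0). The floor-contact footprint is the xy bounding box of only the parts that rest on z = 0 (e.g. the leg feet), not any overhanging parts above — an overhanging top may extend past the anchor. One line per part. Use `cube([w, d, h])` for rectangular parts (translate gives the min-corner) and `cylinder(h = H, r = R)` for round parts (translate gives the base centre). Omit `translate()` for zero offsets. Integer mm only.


translate([602, 258, 0]) cylinder(h = 2461, r = 151);


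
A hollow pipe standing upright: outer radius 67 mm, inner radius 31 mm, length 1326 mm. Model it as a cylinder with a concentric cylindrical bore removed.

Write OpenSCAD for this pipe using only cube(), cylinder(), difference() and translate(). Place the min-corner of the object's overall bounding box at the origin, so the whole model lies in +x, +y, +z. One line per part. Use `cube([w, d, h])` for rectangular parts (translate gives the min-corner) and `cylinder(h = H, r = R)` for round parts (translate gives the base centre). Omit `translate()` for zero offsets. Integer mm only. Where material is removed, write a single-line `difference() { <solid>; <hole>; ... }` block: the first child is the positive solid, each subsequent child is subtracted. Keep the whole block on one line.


difference() { translate([67, 67, 0]) cylinder(h = 1326, r = 67); translate([67, 67, 0]) cylinder(h = 1326, r = 31); }


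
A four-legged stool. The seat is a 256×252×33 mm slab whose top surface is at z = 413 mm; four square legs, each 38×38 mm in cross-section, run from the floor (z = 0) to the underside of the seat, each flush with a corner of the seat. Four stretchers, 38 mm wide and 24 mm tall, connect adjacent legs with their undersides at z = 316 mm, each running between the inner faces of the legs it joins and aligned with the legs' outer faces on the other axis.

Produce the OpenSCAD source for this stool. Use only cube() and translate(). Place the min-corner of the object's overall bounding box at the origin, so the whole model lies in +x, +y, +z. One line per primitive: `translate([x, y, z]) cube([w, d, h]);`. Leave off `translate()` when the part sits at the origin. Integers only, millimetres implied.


translate([0, 0, 380]) cube([256, 252, 33]);
cube([38, 38, 380]);
translate([218, 0, 0]) cube([38, 38, 380]);
translate([0, 214, 0]) cube([38, 38, 380]);
translate([218, 214, 0]) cube([38, 38, 380]);
translate([38, 0, 316]) cube([180, 38, 24]);
translate([38, 214, 316]) cube([180, 38, 24]);
translate([0, 38, 316]) cube([38, 176, 24]);
translate([218, 38, 316]) cube([38, 176, 24]);


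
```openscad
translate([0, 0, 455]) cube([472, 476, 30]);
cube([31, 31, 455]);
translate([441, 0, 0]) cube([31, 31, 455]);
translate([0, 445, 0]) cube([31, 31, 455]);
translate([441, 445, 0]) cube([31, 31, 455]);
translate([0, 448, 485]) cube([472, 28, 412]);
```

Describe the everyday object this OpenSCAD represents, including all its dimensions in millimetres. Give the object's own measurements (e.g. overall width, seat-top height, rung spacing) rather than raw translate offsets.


A chair. The seat is a 472×476×30 mm slab with its top at z = 485 mm, on four 31×31 mm corner legs (flush with the seat edges, standing on z = 0). A flat backrest 28 mm thick, 412 mm tall, spans the full seat width and rises from the seat top along its +y edge, rear face flush with the rear of the seat.


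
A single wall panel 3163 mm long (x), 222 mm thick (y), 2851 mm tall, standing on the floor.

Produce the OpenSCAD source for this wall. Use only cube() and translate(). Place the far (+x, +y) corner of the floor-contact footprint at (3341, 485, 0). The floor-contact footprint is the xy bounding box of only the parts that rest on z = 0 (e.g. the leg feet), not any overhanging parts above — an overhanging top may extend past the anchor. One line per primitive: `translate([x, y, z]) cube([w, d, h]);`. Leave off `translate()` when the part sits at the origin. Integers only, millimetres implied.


translate([178, 263, 0]) cube([3163, 222, 2851]);


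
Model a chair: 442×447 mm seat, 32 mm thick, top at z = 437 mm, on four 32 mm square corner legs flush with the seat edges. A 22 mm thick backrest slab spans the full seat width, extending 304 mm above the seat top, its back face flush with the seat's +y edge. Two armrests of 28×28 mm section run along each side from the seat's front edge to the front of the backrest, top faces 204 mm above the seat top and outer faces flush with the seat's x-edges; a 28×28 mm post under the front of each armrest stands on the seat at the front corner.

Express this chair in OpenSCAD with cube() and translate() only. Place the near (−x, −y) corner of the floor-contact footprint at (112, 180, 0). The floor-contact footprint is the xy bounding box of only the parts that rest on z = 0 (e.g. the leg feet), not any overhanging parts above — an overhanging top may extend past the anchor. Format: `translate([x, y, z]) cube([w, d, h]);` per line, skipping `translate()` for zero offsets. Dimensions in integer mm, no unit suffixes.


translate([112, 180, 405]) cube([442, 447, 32]);
translate([112, 180, 0]) cube([32, 32, 405]);
translate([522, 180, 0]) cube([32, 32, 405]);
translate([112, 595, 0]) cube([32, 32, 405]);
translate([522, 595, 0]) cube([32, 32, 405]);
translate([112, 605, 437]) cube([442, 22, 304]);
translate([112, 180, 613]) cube([28, 425, 28]);
translate([526, 180, 613]) cube([28, 425, 28]);
translate([112, 180, 437]) cube([28, 28, 176]);
translate([526, 180, 437]) cube([28, 28, 176]);


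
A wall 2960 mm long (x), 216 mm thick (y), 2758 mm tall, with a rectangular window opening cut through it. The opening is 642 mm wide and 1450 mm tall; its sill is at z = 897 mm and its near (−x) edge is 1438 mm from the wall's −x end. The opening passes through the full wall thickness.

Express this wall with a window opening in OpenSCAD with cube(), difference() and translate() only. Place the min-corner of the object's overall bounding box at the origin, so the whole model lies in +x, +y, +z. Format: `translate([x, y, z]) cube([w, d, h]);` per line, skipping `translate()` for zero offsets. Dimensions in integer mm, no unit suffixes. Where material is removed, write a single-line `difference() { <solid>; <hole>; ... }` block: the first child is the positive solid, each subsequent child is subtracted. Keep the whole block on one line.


difference() { cube([2960, 216, 2758]); translate([1438, 0, 897]) cube([642, 216, 1450]); }


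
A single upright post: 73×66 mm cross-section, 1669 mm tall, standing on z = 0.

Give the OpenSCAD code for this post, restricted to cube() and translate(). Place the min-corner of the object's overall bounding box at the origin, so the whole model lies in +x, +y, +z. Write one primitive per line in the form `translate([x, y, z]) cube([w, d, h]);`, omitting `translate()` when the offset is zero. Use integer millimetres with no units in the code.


cube([73, 66, 1669]);


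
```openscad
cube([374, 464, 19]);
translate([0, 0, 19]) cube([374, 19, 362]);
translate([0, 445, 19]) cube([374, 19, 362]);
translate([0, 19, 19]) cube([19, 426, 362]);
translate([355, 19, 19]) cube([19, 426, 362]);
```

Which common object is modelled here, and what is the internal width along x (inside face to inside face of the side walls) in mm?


An open box. The internal width is 336 mm.

A 374×464 base slab with four walls standing on it — an open box. The base is 374 mm wide and the walls are 19 mm thick, so the internal width is 374 − 2 × 19 = 336 mm.


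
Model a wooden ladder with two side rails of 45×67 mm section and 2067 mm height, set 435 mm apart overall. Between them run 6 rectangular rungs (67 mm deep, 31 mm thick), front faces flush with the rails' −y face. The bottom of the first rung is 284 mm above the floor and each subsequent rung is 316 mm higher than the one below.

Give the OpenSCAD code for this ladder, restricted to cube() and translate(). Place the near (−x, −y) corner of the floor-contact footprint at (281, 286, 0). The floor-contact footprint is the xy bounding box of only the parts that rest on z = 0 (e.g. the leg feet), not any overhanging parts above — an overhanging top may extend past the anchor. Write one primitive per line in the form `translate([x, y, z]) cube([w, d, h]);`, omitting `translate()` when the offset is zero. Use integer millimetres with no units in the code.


translate([281, 286, 0]) cube([45, 67, 2067]);
translate([671, 286, 0]) cube([45, 67, 2067]);
translate([326, 286, 284]) cube([345, 67, 31]);
translate([326, 286, 600]) cube([345, 67, 31]);
translate([326, 286, 916]) cube([345, 67, 31]);
translate([326, 286, 1232]) cube([345, 67, 31]);
translate([326, 286, 1548]) cube([345, 67, 31]);
translate([326, 286, 1864]) cube([345, 67, 31]);


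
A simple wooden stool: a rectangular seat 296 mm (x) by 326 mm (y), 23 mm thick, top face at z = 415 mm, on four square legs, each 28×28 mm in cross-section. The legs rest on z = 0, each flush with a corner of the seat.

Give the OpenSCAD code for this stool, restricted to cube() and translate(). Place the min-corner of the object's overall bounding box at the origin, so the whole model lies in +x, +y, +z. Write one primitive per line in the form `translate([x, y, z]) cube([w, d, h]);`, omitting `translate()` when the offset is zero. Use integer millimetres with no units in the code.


translate([0, 0, 392]) cube([296, 326, 23]);
cube([28, 28, 392]);
translate([268, 0, 0]) cube([28, 28, 392]);
translate([0, 298, 0]) cube([28, 28, 392]);
translate([268, 298, 0]) cube([28, 28, 392]);


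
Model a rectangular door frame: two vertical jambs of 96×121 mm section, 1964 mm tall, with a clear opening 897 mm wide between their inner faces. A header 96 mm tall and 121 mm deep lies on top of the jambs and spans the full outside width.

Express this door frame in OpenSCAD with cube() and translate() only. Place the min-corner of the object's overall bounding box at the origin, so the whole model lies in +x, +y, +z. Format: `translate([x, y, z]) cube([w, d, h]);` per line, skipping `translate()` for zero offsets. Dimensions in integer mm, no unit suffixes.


cube([96, 121, 1964]);
translate([993, 0, 0]) cube([96, 121, 1964]);
translate([0, 0, 1964]) cube([1089, 121, 96]);


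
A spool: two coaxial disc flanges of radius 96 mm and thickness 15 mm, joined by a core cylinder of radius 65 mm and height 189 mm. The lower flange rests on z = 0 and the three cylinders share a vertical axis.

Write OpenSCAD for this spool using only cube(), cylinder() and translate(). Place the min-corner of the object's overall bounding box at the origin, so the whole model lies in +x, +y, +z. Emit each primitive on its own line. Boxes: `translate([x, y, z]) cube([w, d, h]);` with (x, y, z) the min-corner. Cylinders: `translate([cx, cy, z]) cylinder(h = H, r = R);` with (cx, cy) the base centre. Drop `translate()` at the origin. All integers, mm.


translate([96, 96, 0]) cylinder(h = 15, r = 96);
translate([96, 96, 15]) cylinder(h = 189, r = 65);
translate([96, 96, 204]) cylinder(h = 15, r = 96);


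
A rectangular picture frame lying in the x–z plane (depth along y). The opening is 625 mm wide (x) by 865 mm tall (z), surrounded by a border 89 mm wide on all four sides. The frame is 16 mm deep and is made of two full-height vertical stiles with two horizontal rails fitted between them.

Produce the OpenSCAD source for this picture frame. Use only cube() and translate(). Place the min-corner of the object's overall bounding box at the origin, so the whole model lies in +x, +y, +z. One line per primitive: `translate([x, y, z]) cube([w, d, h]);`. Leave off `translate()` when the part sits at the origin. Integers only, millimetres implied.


cube([89, 16, 1043]);
translate([714, 0, 0]) cube([89, 16, 1043]);
translate([89, 0, 0]) cube([625, 16, 89]);
translate([89, 0, 954]) cube([625, 16, 89]);


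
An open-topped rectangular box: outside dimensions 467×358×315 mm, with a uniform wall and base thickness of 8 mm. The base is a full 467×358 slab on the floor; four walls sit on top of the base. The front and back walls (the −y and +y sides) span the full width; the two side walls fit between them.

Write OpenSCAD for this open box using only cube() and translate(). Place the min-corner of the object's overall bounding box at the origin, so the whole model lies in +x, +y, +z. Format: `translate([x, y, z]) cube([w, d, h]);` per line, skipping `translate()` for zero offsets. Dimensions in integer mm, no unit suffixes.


cube([467, 358, 8]);
translate([0, 0, 8]) cube([467, 8, 307]);
translate([0, 350, 8]) cube([467, 8, 307]);
translate([0, 8, 8]) cube([8, 342, 307]);
translate([459, 8, 8]) cube([8, 342, 307]);


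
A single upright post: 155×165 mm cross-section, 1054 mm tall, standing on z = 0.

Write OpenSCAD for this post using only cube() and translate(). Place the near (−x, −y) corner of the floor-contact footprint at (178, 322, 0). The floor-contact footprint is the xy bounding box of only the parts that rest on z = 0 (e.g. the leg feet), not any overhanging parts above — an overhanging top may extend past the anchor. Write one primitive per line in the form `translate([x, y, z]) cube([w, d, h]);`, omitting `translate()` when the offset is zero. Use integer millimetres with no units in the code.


translate([178, 322, 0]) cube([155, 165, 1054]);


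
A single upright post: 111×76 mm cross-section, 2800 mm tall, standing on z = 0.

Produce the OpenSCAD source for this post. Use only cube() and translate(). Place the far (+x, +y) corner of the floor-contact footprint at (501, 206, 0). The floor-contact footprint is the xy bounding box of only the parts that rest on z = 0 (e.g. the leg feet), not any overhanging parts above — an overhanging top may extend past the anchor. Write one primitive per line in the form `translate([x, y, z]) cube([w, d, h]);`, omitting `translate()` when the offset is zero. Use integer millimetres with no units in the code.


translate([390, 130, 0]) cube([111, 76, 2800]);


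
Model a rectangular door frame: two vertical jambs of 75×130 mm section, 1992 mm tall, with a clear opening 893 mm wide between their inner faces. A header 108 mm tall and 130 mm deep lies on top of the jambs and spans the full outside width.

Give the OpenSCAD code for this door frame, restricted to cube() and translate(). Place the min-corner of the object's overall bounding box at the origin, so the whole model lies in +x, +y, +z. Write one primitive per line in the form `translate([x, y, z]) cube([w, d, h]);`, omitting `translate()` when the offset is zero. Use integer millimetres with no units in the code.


cube([75, 130, 1992]);
translate([968, 0, 0]) cube([75, 130, 1992]);
translate([0, 0, 1992]) cube([1043, 130, 108]);


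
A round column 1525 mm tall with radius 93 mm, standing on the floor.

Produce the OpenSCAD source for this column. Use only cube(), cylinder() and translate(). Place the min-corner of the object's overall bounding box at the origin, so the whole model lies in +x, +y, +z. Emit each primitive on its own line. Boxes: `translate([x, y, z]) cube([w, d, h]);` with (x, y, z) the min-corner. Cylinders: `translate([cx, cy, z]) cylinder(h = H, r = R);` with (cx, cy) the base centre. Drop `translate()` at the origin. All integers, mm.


translate([93, 93, 0]) cylinder(h = 1525, r = 93);


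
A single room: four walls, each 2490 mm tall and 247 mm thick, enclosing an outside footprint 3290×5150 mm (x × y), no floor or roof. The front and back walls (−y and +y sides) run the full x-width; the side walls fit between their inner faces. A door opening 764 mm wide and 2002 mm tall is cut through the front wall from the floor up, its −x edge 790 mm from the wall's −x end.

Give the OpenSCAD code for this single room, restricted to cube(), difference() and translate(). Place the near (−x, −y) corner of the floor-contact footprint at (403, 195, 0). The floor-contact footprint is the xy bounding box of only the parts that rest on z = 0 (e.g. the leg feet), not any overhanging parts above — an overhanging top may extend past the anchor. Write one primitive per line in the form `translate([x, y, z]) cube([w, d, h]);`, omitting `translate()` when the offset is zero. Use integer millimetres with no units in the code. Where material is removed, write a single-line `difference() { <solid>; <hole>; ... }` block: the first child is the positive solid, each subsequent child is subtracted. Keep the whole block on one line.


difference() { translate([403, 195, 0]) cube([3290, 247, 2490]); translate([1193, 195, 0]) cube([764, 247, 2002]); }
translate([403, 5098, 0]) cube([3290, 247, 2490]);
translate([403, 442, 0]) cube([247, 4656, 2490]);
translate([3446, 442, 0]) cube([247, 4656, 2490]);


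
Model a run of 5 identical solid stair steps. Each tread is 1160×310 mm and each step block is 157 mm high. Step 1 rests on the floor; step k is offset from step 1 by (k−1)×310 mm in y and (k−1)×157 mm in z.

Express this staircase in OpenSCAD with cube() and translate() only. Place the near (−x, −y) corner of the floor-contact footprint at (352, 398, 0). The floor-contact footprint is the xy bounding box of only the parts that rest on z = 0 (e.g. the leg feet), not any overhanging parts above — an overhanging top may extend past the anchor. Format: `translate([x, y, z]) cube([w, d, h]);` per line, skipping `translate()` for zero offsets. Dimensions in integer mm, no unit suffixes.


translate([352, 398, 0]) cube([1160, 310, 157]);
translate([352, 708, 157]) cube([1160, 310, 157]);
translate([352, 1018, 314]) cube([1160, 310, 157]);
translate([352, 1328, 471]) cube([1160, 310, 157]);
translate([352, 1638, 628]) cube([1160, 310, 157]);


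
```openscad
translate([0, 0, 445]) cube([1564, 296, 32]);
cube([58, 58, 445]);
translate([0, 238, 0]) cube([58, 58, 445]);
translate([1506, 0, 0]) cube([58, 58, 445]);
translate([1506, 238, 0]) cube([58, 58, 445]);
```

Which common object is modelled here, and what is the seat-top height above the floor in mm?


A bench. The seat-top height is 477 mm.

A long slab on four corner posts — a bench. The slab sits at z = 445 with thickness 32, so the top is 445 + 32 = 477 mm.


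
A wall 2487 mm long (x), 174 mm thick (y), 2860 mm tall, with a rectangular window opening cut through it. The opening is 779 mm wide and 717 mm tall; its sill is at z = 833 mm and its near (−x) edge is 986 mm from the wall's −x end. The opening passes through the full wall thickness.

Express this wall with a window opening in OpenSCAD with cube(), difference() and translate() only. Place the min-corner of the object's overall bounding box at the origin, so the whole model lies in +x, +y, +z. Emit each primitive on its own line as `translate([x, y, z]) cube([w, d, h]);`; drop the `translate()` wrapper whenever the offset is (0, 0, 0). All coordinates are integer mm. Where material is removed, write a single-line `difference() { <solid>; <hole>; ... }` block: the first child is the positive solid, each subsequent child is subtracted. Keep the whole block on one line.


difference() { cube([2487, 174, 2860]); translate([986, 0, 833]) cube([779, 174, 717]); }


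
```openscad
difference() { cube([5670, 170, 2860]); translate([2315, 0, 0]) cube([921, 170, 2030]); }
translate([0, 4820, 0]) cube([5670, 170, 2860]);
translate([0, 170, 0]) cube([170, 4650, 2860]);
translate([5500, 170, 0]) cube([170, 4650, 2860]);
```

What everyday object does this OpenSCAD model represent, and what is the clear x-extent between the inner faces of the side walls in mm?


A single room. The interior width is 5330 mm.

Four walls enclosing a rectangle with a door in the front wall — a room. Outside width 5670 minus two 170 mm walls gives 5330 mm.


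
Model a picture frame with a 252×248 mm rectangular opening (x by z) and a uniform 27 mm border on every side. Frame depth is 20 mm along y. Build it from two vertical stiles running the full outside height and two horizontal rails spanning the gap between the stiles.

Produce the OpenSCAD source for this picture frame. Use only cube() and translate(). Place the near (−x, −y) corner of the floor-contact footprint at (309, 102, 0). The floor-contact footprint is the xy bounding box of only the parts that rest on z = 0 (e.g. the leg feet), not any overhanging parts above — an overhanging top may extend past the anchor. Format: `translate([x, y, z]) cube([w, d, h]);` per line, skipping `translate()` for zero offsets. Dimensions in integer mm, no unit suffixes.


translate([309, 102, 0]) cube([27, 20, 302]);
translate([588, 102, 0]) cube([27, 20, 302]);
translate([336, 102, 0]) cube([252, 20, 27]);
translate([336, 102, 275]) cube([252, 20, 27]);


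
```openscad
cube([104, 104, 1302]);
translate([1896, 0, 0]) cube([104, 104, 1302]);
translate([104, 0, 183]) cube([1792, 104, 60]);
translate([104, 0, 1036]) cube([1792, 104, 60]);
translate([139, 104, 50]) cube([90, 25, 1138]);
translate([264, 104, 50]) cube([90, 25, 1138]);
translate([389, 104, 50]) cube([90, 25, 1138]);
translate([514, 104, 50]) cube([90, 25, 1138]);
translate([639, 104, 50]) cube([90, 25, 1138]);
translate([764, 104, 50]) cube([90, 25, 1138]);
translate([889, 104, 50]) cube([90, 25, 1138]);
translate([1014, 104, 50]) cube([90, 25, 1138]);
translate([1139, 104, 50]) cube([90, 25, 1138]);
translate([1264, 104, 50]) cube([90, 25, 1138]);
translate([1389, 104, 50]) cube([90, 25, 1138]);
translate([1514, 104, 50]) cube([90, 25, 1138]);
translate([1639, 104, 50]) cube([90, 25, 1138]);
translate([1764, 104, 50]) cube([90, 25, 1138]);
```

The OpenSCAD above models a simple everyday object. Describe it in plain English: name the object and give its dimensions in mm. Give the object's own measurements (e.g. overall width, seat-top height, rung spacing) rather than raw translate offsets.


A fence section. Two 104×104 mm posts, 1302 mm tall, stand on the floor with a clear span of 1792 mm between their inner faces. Two horizontal rails of 104×60 mm section span the gap between the posts with their undersides at z = 183 mm and z = 1036 mm, flush with the posts' −y face. 14 pickets, each 90 mm wide, 25 mm thick and 1138 mm tall, are fixed to the +y face of the rails with their bottoms at z = 50 mm, spaced across the span with a 35 mm gap after the −x post and between neighbouring pickets, with 42 mm left before the +x post.


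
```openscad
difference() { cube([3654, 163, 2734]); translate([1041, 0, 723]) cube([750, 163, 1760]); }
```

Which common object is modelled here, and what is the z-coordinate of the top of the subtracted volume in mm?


A wall with a window opening. The window head height is 2483 mm.

A wall with a rectangular opening subtracted — a window. Sill at z = 723, opening 1760 mm tall, so the head is at 723 + 1760 = 2483 mm.


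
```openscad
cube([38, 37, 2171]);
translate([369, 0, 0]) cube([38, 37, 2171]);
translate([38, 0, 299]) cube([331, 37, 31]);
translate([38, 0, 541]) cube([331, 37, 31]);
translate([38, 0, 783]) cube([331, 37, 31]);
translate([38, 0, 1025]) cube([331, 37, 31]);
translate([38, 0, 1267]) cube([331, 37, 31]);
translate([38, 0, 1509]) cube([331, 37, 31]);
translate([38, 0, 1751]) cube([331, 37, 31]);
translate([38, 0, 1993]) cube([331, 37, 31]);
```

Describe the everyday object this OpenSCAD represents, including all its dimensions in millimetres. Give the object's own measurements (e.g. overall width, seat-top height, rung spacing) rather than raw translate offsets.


A straight ladder. Two 38×37 mm vertical rails, 2171 mm tall, stand 407 mm apart (outside-to-outside) with their front faces coplanar on the −y side. 8 rungs, each 37 mm deep and 31 mm tall, span between the inner faces of the rails, front faces flush with the rails. The lowest rung's underside is at z = 299 mm and rungs are spaced 242 mm apart (underside to underside).


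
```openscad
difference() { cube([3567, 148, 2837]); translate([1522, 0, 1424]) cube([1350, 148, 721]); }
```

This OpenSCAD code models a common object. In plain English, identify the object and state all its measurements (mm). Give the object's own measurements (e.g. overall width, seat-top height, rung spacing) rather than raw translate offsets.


A wall 3567 mm long (x), 148 mm thick (y), 2837 mm tall, with a rectangular window opening cut through it. The opening is 1350 mm wide and 721 mm tall; its sill is at z = 1424 mm and its near (−x) edge is 1522 mm from the wall's −x end. The opening passes through the full wall thickness.


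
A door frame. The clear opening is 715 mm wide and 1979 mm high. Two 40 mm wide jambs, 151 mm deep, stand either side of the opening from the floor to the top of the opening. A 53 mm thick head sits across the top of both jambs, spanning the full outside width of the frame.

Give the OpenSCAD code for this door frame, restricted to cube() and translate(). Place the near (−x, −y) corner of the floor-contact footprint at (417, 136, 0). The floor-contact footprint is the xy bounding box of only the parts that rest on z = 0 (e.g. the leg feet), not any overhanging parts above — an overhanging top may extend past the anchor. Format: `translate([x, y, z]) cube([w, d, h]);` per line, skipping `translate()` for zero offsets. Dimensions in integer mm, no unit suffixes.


translate([417, 136, 0]) cube([40, 151, 1979]);
translate([1172, 136, 0]) cube([40, 151, 1979]);
translate([417, 136, 1979]) cube([795, 151, 53]);


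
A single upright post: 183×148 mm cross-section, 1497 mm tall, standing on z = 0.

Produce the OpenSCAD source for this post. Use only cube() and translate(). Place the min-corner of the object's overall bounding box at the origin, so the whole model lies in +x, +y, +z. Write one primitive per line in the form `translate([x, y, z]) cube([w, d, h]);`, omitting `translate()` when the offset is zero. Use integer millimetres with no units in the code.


cube([183, 148, 1497]);


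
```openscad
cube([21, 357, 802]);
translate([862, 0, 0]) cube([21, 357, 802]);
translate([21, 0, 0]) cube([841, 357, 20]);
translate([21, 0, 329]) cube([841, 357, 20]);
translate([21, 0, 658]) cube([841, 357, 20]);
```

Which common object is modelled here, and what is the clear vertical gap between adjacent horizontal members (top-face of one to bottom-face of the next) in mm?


A bookshelf. The clear shelf gap is 309 mm.

Two tall side panels with 3 horizontal boards between them — a bookshelf. The first two shelf undersides are at z = 0 and z = 329; with shelf thickness 20, the clear gap is 329 − 0 − 20 = 309 mm.


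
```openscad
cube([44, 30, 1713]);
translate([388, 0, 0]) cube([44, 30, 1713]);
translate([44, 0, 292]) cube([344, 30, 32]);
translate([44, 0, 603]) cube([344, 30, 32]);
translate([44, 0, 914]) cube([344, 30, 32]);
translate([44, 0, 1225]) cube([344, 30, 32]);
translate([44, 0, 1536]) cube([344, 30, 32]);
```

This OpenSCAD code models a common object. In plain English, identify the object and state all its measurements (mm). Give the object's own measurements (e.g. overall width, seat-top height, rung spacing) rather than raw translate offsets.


A straight ladder. Two 44×30 mm vertical rails, 1713 mm tall, stand 432 mm apart (outside-to-outside) with their front faces coplanar on the −y side. 5 rungs, each 30 mm deep and 32 mm tall, span between the inner faces of the rails, front faces flush with the rails. The lowest rung's underside is at z = 292 mm and rungs are spaced 311 mm apart (underside to underside).


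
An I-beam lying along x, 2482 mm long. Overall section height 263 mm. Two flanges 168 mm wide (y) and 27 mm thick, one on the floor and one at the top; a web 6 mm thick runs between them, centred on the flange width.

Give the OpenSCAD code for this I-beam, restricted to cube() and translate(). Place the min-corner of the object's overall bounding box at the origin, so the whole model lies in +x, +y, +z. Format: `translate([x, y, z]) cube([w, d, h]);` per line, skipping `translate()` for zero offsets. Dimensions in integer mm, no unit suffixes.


cube([2482, 168, 27]);
translate([0, 81, 27]) cube([2482, 6, 209]);
translate([0, 0, 236]) cube([2482, 168, 27]);


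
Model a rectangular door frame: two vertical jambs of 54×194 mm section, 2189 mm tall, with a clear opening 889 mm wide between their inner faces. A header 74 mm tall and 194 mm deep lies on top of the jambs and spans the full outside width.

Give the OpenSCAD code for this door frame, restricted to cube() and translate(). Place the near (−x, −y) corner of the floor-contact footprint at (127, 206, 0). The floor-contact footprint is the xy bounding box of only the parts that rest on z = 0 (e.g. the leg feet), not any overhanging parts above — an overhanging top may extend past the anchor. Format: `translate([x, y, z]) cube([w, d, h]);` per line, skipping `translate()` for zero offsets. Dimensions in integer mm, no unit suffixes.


translate([127, 206, 0]) cube([54, 194, 2189]);
translate([1070, 206, 0]) cube([54, 194, 2189]);
translate([127, 206, 2189]) cube([997, 194, 74]);


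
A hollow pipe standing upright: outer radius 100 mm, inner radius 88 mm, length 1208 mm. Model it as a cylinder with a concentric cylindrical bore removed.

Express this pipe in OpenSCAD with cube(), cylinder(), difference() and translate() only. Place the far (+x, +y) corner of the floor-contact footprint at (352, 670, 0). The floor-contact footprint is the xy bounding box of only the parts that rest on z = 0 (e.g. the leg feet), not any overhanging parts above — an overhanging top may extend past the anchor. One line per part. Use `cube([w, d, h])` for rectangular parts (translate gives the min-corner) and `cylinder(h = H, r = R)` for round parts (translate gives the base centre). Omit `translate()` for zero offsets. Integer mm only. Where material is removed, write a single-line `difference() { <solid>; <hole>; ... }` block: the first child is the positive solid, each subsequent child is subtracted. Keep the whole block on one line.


difference() { translate([252, 570, 0]) cylinder(h = 1208, r = 100); translate([252, 570, 0]) cylinder(h = 1208, r = 88); }


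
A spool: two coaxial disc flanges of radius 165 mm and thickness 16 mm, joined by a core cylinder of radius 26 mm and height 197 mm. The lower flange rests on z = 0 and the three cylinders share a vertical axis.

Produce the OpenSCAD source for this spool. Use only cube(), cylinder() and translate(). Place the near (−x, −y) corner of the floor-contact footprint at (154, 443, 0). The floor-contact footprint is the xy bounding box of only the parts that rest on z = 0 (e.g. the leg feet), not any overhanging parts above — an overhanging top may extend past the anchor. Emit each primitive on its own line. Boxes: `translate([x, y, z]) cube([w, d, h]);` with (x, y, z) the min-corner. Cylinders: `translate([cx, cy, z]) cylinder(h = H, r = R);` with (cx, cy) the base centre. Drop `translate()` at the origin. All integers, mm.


translate([319, 608, 0]) cylinder(h = 16, r = 165);
translate([319, 608, 16]) cylinder(h = 197, r = 26);
translate([319, 608, 213]) cylinder(h = 16, r = 165);


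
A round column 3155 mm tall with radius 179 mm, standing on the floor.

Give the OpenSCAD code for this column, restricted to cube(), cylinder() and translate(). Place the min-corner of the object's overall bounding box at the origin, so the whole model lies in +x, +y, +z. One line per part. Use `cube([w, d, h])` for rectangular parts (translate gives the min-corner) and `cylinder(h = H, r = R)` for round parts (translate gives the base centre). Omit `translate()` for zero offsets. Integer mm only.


translate([179, 179, 0]) cylinder(h = 3155, r = 179);


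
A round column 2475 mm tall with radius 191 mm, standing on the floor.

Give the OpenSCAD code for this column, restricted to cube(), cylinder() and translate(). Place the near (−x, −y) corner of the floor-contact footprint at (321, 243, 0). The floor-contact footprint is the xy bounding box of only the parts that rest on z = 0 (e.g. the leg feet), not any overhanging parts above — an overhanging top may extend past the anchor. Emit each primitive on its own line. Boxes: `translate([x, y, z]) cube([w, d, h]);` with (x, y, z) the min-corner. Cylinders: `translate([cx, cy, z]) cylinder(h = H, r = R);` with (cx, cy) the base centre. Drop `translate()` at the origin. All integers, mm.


translate([512, 434, 0]) cylinder(h = 2475, r = 191);


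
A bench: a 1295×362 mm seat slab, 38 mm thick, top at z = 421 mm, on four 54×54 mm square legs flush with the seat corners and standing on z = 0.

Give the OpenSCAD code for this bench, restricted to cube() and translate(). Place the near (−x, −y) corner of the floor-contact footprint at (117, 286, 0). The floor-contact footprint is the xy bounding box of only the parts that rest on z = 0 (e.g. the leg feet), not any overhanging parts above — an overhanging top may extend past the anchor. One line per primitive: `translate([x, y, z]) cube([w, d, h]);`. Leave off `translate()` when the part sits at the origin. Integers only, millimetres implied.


translate([117, 286, 383]) cube([1295, 362, 38]);
translate([117, 286, 0]) cube([54, 54, 383]);
translate([117, 594, 0]) cube([54, 54, 383]);
translate([1358, 286, 0]) cube([54, 54, 383]);
translate([1358, 594, 0]) cube([54, 54, 383]);


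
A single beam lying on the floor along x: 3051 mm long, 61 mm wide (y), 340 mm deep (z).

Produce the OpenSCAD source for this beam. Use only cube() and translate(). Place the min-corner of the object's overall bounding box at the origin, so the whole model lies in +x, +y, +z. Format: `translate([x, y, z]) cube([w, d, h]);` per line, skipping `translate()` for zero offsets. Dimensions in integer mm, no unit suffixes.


cube([3051, 61, 340]);


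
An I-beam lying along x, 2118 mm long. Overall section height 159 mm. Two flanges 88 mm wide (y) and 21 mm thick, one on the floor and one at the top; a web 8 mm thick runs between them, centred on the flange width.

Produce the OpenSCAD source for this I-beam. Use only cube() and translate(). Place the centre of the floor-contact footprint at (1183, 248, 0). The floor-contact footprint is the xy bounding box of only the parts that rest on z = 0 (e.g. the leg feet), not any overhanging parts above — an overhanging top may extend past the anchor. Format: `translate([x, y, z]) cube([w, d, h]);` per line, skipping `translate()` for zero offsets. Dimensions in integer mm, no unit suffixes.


translate([124, 204, 0]) cube([2118, 88, 21]);
translate([124, 244, 21]) cube([2118, 8, 117]);
translate([124, 204, 138]) cube([2118, 88, 21]);


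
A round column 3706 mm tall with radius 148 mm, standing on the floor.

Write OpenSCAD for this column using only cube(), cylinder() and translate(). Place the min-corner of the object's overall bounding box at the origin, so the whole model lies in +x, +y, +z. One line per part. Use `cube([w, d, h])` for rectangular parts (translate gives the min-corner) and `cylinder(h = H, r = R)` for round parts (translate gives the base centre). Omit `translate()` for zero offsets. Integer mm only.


translate([148, 148, 0]) cylinder(h = 3706, r = 148);


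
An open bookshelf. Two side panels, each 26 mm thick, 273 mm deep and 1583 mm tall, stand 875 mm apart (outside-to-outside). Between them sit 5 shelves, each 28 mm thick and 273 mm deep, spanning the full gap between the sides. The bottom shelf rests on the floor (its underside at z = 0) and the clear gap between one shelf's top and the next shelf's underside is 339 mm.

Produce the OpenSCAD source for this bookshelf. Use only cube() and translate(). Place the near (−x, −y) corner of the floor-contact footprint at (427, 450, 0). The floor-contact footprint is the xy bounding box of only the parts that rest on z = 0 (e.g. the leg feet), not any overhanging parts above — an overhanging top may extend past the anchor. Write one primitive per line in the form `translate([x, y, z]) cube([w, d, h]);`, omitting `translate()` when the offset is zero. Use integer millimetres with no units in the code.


translate([427, 450, 0]) cube([26, 273, 1583]);
translate([1276, 450, 0]) cube([26, 273, 1583]);
translate([453, 450, 0]) cube([823, 273, 28]);
translate([453, 450, 367]) cube([823, 273, 28]);
translate([453, 450, 734]) cube([823, 273, 28]);
translate([453, 450, 1101]) cube([823, 273, 28]);
translate([453, 450, 1468]) cube([823, 273, 28]);


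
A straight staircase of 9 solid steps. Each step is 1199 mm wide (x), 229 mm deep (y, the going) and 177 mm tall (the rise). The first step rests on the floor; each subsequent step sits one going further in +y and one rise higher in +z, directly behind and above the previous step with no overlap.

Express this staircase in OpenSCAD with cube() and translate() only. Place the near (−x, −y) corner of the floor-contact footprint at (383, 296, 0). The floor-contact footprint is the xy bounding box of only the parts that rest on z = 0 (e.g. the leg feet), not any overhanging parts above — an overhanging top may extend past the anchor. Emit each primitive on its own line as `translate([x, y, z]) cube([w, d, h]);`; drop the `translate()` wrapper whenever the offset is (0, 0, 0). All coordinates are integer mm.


translate([383, 296, 0]) cube([1199, 229, 177]);
translate([383, 525, 177]) cube([1199, 229, 177]);
translate([383, 754, 354]) cube([1199, 229, 177]);
translate([383, 983, 531]) cube([1199, 229, 177]);
translate([383, 1212, 708]) cube([1199, 229, 177]);
translate([383, 1441, 885]) cube([1199, 229, 177]);
translate([383, 1670, 1062]) cube([1199, 229, 177]);
translate([383, 1899, 1239]) cube([1199, 229, 177]);
translate([383, 2128, 1416]) cube([1199, 229, 177]);


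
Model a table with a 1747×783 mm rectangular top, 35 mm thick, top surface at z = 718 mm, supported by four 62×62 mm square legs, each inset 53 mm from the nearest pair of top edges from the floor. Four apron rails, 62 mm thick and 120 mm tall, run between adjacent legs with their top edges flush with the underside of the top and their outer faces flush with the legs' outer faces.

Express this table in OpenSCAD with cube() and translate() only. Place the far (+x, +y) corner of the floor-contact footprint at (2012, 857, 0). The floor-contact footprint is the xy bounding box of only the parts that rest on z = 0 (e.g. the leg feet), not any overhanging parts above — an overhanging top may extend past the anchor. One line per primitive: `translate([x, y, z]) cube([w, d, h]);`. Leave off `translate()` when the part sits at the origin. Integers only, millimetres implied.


// leg_h = 718 - 35 = 683
// apron z = 683 - 120 = 563
translate([318, 127, 683]) cube([1747, 783, 35]);
translate([371, 180, 0]) cube([62, 62, 683]);
translate([1950, 180, 0]) cube([62, 62, 683]);
translate([371, 795, 0]) cube([62, 62, 683]);
translate([1950, 795, 0]) cube([62, 62, 683]);
translate([433, 180, 563]) cube([1517, 62, 120]);
translate([433, 795, 563]) cube([1517, 62, 120]);
translate([371, 242, 563]) cube([62, 553, 120]);
translate([1950, 242, 563]) cube([62, 553, 120]);


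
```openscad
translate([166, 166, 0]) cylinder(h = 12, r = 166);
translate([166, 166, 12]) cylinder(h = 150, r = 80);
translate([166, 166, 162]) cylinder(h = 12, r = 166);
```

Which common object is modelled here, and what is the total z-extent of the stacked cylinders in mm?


A spool. The overall height is 174 mm.

Three coaxial cylinders, large–small–large — a spool. Two 12 mm flanges and a 150 mm core give 12 + 150 + 12 = 174 mm.


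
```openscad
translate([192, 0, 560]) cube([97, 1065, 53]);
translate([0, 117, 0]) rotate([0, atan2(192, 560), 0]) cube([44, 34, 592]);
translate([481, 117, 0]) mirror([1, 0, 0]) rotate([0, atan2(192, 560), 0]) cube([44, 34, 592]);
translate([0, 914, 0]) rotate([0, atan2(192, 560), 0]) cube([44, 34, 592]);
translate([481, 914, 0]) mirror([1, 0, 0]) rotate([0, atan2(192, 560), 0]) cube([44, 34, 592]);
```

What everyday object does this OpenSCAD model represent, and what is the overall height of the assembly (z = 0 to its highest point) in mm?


A sawhorse. The overall height is 613 mm.

A beam across two mirrored pairs of raked legs — a sawhorse. The beam's underside is at z = 560 (matching the legs' vertical rise in atan2(192, 560)) and the beam is 53 mm tall, so its top is at 560 + 53 = 613 mm. The raked legs top out at the beam's underside, so that is the highest point.
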